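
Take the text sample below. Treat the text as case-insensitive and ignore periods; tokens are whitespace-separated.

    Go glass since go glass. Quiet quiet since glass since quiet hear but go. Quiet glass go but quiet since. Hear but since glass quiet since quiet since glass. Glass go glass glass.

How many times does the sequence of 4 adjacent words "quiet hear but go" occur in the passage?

Scanning the 30 overlapping 4-gram windows for "quiet hear but go":
  position 11–14: quiet hear but go

1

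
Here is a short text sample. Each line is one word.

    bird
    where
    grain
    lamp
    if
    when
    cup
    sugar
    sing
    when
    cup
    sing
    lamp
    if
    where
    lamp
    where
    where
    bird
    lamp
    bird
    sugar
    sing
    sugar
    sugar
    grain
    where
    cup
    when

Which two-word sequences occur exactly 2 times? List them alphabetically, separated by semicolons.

Bigram counts meeting the condition (exactly 2 times):
  lamp if: 2
  sugar sing: 2
  when cup: 2

lamp if; sugar sing; when cup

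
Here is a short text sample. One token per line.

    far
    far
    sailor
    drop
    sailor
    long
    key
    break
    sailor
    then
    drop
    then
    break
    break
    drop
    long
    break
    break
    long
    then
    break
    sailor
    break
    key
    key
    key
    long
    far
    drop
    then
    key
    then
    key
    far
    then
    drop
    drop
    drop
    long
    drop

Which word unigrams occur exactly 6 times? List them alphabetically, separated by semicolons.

key; then

Unigram counts meeting the condition (exactly 6 times):
  key: 6
  then: 6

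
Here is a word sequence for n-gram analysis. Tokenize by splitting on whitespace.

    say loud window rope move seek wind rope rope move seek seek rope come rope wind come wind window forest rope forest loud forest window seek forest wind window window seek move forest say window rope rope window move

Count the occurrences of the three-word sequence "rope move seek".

2

Scanning the 37 overlapping trigram windows for "rope move seek":
  position 4–6: rope move seek
  position 9–11: rope move seek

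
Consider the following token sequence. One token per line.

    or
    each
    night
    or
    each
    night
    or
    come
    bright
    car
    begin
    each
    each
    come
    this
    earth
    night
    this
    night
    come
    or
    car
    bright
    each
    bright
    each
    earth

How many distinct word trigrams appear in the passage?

27 tokens → 25 trigram windows in total.
Repeated trigrams (each contributes count−1 duplicates):
  each night or: 2
  or each night: 2
2 duplicate windows → 25 − 2 = 23 distinct.

23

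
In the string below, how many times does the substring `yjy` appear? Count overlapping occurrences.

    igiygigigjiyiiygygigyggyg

0

Sliding a length-3 window over the 25 characters (23 positions):
  (no match at any position)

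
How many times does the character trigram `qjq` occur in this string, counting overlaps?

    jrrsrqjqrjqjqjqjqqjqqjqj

6

Sliding a length-3 window over the 24 characters (22 positions):
  position 6–8: qjq
  position 11–13: qjq
  position 13–15: qjq
  position 15–17: qjq
  position 18–20: qjq
  position 21–23: qjq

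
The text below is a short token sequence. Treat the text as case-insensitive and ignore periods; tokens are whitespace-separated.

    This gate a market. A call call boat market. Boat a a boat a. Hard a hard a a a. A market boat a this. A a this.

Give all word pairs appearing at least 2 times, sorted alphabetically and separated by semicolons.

a a; a hard; a market; a this; boat a; hard a; market boat

Bigram counts meeting the condition (at least 2 times):
  a a: 5
  a hard: 2
  a market: 2
  a this: 2
  boat a: 3
  hard a: 2
  market boat: 2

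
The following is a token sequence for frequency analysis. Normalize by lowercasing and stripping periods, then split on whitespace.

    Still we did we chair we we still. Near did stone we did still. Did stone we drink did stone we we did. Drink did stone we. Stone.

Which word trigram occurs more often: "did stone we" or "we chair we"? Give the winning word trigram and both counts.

"did stone we": 4 occurrences
"we chair we": 1 occurrence

"did stone we" (4 vs 1)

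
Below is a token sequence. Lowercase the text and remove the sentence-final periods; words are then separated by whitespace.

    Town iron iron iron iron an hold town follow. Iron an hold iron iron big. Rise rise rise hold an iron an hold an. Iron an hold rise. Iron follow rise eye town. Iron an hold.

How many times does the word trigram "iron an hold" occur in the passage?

5

Scanning the 34 overlapping trigram windows for "iron an hold":
  position 5–7: iron an hold
  position 10–12: iron an hold
  position 21–23: iron an hold
  position 25–27: iron an hold
  position 34–36: iron an hold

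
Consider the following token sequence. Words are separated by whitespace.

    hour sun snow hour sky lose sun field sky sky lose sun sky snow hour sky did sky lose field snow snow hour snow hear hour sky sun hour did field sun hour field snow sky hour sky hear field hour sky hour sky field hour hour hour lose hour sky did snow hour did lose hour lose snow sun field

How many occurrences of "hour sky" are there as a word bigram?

7

Scanning the 60 overlapping bigram windows for "hour sky":
  position 4–5: hour sky
  position 15–16: hour sky
  position 26–27: hour sky
  position 37–38: hour sky
  position 41–42: hour sky
  position 43–44: hour sky
  position 50–51: hour sky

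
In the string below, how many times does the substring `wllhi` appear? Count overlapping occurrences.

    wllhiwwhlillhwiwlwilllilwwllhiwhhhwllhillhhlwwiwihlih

Sliding a length-5 window over the 53 characters (49 positions):
  position 1–5: wllhi
  position 26–30: wllhi
  position 35–39: wllhi

3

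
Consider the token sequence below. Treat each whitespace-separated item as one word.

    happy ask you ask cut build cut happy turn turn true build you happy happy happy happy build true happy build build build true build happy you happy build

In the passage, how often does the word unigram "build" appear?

8

Scanning the 29 tokens for "build":
  position 6: build
  position 12: build
  position 18: build
  position 21: build
  position 22: build
  position 23: build
  position 25: build
  position 29: build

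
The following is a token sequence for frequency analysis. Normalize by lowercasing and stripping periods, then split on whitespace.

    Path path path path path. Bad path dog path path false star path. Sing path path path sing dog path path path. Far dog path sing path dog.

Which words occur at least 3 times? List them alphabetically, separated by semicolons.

Unigram counts meeting the condition (at least 3 times):
  dog: 4
  path: 17
  sing: 3

dog; path; sing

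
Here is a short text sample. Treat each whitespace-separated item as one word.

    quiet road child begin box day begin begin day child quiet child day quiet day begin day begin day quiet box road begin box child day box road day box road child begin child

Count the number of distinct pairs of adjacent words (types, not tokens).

34 tokens → 33 bigram windows in total.
Repeated bigrams (each contributes count−1 duplicates):
  begin day: 3
  box road: 3
  day begin: 3
  begin box: 2
  child begin: 2
  child day: 2
  day box: 2
  day quiet: 2
  … (1 more repeated)
12 duplicate windows → 33 − 12 = 21 distinct.

21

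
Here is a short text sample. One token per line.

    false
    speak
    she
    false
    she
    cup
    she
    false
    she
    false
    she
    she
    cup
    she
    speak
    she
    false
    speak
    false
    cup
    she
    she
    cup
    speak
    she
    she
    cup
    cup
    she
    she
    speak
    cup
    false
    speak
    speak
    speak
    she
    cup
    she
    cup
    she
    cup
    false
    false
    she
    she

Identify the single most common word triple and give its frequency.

Trigram frequencies (highest first):
  she cup she: 4
  she false she: 3
  she she cup: 3
  speak she false: 2
  false she she: 2
  cup she she: 2
  … (27 more, each ≤ 2)

"she cup she", 4 times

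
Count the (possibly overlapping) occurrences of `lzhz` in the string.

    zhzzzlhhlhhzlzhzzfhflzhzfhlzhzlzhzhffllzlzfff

Sliding a length-4 window over the 45 characters (42 positions):
  position 13–16: lzhz
  position 21–24: lzhz
  position 27–30: lzhz
  position 31–34: lzhz

4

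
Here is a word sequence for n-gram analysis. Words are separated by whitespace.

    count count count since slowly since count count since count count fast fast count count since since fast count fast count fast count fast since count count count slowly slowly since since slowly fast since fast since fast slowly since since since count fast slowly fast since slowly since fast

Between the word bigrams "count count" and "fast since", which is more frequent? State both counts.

"count count" (7 vs 4)

"count count": 7 occurrences
"fast since": 4 occurrences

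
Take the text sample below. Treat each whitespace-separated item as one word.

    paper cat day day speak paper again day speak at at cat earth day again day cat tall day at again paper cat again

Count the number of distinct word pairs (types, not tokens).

24 tokens → 23 bigram windows in total.
Repeated bigrams (each contributes count−1 duplicates):
  again day: 2
  day speak: 2
  paper cat: 2
3 duplicate windows → 23 − 3 = 20 distinct.

20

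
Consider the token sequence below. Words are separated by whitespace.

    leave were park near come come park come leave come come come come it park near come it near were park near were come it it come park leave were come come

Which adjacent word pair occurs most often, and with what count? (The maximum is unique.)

"come come", 5 times

Bigram frequencies (highest first):
  come come: 5
  park near: 3
  come it: 3
  leave were: 2
  were park: 2
  near come: 2
  … (11 more, each ≤ 2)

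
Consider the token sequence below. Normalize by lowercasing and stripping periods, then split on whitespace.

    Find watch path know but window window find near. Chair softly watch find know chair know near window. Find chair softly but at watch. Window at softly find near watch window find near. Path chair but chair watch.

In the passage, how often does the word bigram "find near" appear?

Scanning the 37 overlapping bigram windows for "find near":
  position 8–9: find near
  position 28–29: find near
  position 32–33: find near

3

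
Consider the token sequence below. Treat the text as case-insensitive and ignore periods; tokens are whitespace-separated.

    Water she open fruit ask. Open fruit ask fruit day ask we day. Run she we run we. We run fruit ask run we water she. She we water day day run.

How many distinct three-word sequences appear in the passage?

29

32 tokens → 30 trigram windows in total.
Repeated trigrams (each contributes count−1 duplicates):
  open fruit ask: 2
1 duplicate windows → 30 − 1 = 29 distinct.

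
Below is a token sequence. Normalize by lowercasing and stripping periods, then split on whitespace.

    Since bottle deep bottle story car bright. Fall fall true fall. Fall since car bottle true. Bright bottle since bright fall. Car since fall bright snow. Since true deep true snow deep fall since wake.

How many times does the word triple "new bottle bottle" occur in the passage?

Scanning the 33 overlapping trigram windows for "new bottle bottle":
  (none found)

0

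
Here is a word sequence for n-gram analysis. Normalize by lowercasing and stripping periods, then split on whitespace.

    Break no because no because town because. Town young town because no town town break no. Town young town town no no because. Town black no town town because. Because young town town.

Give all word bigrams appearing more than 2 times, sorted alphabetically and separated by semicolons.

because town; no because; no town; town because; town town; young town

Bigram counts meeting the condition (more than 2 times):
  because town: 3
  no because: 3
  no town: 3
  town because: 3
  town town: 4
  young town: 3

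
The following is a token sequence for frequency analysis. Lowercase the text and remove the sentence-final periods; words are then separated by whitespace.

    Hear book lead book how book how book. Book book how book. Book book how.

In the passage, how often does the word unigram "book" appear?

9

Scanning the 15 tokens for "book":
  position 2: book
  position 4: book
  position 6: book
  position 8: book
  position 9: book
  position 10: book
  position 12: book
  position 13: book
  position 14: book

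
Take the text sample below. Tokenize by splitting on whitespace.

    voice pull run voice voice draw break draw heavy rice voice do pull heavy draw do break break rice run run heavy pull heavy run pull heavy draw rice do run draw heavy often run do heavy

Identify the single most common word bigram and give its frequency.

"pull heavy", 3 times

Bigram frequencies (highest first):
  pull heavy: 3
  draw heavy: 2
  heavy draw: 2
  voice pull: 1
  pull run: 1
  run voice: 1
  … (26 more, each ≤ 1)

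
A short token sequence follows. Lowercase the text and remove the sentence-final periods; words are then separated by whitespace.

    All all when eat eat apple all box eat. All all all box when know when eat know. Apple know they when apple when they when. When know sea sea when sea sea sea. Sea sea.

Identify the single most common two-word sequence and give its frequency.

Bigram frequencies (highest first):
  sea sea: 5
  all all: 3
  when eat: 2
  all box: 2
  when know: 2
  they when: 2
  … (19 more, each ≤ 1)

"sea sea", 5 times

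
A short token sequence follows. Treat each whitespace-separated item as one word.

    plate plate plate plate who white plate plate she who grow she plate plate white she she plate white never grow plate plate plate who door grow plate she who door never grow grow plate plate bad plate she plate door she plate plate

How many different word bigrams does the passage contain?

44 tokens → 43 bigram windows in total.
Repeated bigrams (each contributes count−1 duplicates):
  plate plate: 9
  she plate: 4
  grow plate: 3
  plate she: 3
  never grow: 2
  plate white: 2
  plate who: 2
  she who: 2
  … (1 more repeated)
20 duplicate windows → 43 − 20 = 23 distinct.

23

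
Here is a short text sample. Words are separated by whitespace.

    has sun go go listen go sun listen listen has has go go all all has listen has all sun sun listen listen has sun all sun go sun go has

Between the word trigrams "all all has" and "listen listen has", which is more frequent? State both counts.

"listen listen has" (2 vs 1)

"all all has": 1 occurrence
"listen listen has": 2 occurrences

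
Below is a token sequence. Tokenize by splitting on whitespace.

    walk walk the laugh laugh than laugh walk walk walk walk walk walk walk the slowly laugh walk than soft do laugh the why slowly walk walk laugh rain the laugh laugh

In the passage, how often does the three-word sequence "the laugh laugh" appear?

Scanning the 30 overlapping trigram windows for "the laugh laugh":
  position 3–5: the laugh laugh
  position 30–32: the laugh laugh

2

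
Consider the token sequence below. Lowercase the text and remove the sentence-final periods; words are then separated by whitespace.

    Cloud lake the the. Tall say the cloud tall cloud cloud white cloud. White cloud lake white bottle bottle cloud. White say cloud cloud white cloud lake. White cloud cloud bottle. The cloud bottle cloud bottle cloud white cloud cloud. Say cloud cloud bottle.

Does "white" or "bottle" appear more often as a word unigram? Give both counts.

"white" (7 vs 6)

"white": 7 occurrences
"bottle": 6 occurrences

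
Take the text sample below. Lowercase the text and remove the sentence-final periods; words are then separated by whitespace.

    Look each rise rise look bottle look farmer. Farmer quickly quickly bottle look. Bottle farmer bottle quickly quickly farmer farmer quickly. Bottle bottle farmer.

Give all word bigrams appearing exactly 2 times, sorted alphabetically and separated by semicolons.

Bigram counts meeting the condition (exactly 2 times):
  bottle farmer: 2
  bottle look: 2
  farmer farmer: 2
  farmer quickly: 2
  look bottle: 2
  quickly bottle: 2
  quickly quickly: 2

bottle farmer; bottle look; farmer farmer; farmer quickly; look bottle; quickly bottle; quickly quickly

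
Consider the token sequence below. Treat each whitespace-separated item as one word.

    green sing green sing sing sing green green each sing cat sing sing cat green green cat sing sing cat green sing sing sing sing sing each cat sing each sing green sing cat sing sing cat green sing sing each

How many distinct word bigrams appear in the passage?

41 tokens → 40 bigram windows in total.
Repeated bigrams (each contributes count−1 duplicates):
  sing sing: 10
  green sing: 5
  sing cat: 5
  cat sing: 4
  cat green: 3
  sing each: 3
  sing green: 3
  each sing: 2
  … (1 more repeated)
28 duplicate windows → 40 − 28 = 12 distinct.

12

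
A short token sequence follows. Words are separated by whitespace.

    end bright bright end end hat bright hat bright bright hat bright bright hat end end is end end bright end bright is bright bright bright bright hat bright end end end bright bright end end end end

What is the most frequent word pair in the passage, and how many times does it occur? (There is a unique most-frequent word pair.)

Bigram frequencies (highest first):
  end end: 8
  bright bright: 7
  end bright: 4
  bright end: 4
  hat bright: 4
  bright hat: 4
  … (6 more, each ≤ 1)

"end end", 8 times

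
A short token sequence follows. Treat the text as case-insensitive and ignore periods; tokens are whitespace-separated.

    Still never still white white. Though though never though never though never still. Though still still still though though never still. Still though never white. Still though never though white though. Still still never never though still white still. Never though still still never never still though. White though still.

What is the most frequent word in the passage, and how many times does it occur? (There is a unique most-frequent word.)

Unigram frequencies (highest first):
  still: 17
  though: 15
  never: 12
  white: 6

"still", 17 times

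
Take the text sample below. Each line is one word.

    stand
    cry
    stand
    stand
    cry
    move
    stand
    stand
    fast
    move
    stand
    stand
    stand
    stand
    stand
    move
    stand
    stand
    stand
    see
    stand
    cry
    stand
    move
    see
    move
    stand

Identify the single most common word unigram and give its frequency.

"stand", 16 times

Unigram frequencies (highest first):
  stand: 16
  move: 5
  cry: 3
  see: 2
  fast: 1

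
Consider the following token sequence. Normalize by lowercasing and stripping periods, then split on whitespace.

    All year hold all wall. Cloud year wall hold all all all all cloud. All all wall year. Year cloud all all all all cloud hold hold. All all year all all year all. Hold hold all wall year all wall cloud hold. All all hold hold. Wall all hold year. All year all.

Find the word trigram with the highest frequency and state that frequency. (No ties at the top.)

"all all all", 4 times

Trigram frequencies (highest first):
  all all all: 4
  hold all all: 3
  all year all: 3
  hold all wall: 2
  all wall cloud: 2
  all all cloud: 2
  … (31 more, each ≤ 2)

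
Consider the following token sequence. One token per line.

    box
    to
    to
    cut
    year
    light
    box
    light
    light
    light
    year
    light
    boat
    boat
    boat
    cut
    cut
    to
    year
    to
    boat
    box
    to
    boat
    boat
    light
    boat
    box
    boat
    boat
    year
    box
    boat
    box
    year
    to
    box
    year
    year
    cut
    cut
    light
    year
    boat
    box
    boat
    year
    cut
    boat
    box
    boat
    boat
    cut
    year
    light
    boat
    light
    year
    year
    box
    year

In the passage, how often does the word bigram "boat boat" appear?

5

Scanning the 60 overlapping bigram windows for "boat boat":
  position 13–14: boat boat
  position 14–15: boat boat
  position 24–25: boat boat
  position 29–30: boat boat
  position 51–52: boat boat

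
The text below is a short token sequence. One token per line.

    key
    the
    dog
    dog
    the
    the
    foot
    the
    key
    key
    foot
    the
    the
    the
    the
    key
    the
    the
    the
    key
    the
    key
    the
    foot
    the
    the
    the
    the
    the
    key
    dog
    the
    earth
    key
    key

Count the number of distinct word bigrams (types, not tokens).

35 tokens → 34 bigram windows in total.
Repeated bigrams (each contributes count−1 duplicates):
  the the: 10
  the key: 5
  key the: 4
  foot the: 3
  dog the: 2
  key key: 2
  the foot: 2
21 duplicate windows → 34 − 21 = 13 distinct.

13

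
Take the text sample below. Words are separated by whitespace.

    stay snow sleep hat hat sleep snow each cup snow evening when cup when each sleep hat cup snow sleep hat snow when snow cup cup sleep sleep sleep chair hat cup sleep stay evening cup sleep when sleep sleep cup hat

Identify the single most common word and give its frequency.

"sleep", 11 times

Unigram frequencies (highest first):
  sleep: 11
  cup: 8
  snow: 6
  hat: 6
  when: 4
  stay: 2
  … (3 more, each ≤ 2)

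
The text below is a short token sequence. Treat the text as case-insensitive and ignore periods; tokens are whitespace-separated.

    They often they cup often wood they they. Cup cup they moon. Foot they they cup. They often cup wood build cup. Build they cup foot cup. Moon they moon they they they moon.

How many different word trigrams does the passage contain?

31

34 tokens → 32 trigram windows in total.
Repeated trigrams (each contributes count−1 duplicates):
  they they cup: 2
1 duplicate windows → 32 − 1 = 31 distinct.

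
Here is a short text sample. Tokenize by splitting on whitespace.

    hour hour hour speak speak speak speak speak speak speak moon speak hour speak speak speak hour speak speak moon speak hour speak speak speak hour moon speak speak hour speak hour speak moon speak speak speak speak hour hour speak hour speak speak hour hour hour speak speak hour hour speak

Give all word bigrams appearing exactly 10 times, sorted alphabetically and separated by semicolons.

hour speak; speak hour

Bigram counts meeting the condition (exactly 10 times):
  hour speak: 10
  speak hour: 10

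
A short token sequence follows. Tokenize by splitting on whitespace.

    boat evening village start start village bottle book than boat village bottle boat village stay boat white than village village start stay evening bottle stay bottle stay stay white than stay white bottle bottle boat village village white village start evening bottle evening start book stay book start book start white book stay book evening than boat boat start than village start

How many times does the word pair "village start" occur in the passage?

Scanning the 61 overlapping bigram windows for "village start":
  position 3–4: village start
  position 20–21: village start
  position 39–40: village start
  position 61–62: village start

4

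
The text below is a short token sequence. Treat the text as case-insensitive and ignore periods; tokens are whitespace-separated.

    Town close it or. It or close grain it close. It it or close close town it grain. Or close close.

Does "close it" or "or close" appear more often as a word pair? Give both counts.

"or close" (3 vs 2)

"close it": 2 occurrences
"or close": 3 occurrences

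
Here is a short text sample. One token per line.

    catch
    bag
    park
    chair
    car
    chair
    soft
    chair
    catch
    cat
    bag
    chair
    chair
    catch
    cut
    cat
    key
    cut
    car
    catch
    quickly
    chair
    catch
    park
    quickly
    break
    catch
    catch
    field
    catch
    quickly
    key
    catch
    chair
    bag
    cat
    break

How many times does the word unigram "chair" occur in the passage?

Scanning the 37 tokens for "chair":
  position 4: chair
  position 6: chair
  position 8: chair
  position 12: chair
  position 13: chair
  position 22: chair
  position 34: chair

7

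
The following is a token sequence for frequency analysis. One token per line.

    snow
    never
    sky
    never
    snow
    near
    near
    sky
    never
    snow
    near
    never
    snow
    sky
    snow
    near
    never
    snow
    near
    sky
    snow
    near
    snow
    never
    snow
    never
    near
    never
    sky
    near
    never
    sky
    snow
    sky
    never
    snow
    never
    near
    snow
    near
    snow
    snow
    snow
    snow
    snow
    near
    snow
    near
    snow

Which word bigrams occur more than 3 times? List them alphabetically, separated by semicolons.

Bigram counts meeting the condition (more than 3 times):
  near never: 4
  near snow: 5
  never snow: 6
  snow near: 8
  snow never: 4
  snow snow: 4

near never; near snow; never snow; snow near; snow never; snow snow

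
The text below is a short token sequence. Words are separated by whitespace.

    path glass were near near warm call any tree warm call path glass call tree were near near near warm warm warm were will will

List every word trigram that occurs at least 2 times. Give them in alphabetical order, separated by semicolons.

near near warm; were near near

Trigram counts meeting the condition (at least 2 times):
  near near warm: 2
  were near near: 2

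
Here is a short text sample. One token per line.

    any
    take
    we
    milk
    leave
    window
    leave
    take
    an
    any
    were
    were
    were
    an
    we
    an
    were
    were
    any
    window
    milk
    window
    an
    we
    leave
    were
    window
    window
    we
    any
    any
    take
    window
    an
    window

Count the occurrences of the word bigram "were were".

3

Scanning the 34 overlapping bigram windows for "were were":
  position 11–12: were were
  position 12–13: were were
  position 17–18: were were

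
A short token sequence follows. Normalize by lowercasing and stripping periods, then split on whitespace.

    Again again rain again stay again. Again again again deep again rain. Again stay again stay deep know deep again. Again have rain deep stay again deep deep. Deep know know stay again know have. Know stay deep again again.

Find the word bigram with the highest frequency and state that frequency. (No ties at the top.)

"again again", 6 times

Bigram frequencies (highest first):
  again again: 6
  stay again: 4
  again stay: 3
  deep again: 3
  again rain: 2
  rain again: 2
  … (14 more, each ≤ 2)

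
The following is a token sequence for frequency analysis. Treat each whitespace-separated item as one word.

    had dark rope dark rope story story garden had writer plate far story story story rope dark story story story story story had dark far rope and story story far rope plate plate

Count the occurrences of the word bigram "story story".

Scanning the 32 overlapping bigram windows for "story story":
  position 6–7: story story
  position 13–14: story story
  position 14–15: story story
  position 18–19: story story
  position 19–20: story story
  position 20–21: story story
  position 21–22: story story
  position 28–29: story story

8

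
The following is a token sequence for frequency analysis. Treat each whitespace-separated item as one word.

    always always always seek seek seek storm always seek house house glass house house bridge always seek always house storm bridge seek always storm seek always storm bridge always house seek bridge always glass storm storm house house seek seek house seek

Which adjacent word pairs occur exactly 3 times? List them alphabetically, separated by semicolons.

always seek; bridge always; house house; house seek; seek always; seek seek

Bigram counts meeting the condition (exactly 3 times):
  always seek: 3
  bridge always: 3
  house house: 3
  house seek: 3
  seek always: 3
  seek seek: 3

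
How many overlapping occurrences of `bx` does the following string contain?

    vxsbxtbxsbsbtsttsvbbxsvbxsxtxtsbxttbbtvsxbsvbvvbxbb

Sliding a length-2 window over the 51 characters (50 positions):
  position 4–5: bx
  position 7–8: bx
  position 20–21: bx
  position 24–25: bx
  position 32–33: bx
  position 48–49: bx

6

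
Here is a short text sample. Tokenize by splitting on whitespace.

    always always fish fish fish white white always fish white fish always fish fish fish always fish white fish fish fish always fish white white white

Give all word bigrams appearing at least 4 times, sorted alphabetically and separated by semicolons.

Bigram counts meeting the condition (at least 4 times):
  always fish: 5
  fish fish: 6
  fish white: 4

always fish; fish fish; fish white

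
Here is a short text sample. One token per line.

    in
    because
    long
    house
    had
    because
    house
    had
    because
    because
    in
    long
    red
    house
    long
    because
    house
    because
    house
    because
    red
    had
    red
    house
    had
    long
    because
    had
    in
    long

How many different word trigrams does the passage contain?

30 tokens → 28 trigram windows in total.
Repeated trigrams (each contributes count−1 duplicates):
  because house because: 2
  house had because: 2
2 duplicate windows → 28 − 2 = 26 distinct.

26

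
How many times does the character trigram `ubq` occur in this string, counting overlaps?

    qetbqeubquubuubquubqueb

3

Sliding a length-3 window over the 23 characters (21 positions):
  position 7–9: ubq
  position 14–16: ubq
  position 18–20: ubq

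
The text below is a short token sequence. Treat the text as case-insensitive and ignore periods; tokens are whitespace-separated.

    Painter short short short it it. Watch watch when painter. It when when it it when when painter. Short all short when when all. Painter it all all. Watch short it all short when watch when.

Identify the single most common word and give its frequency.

"when", 9 times

Unigram frequencies (highest first):
  when: 9
  short: 7
  it: 7
  all: 5
  painter: 4
  watch: 4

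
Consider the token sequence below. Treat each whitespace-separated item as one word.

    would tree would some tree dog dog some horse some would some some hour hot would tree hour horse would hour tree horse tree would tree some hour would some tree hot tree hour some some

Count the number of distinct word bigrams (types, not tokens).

26

36 tokens → 35 bigram windows in total.
Repeated bigrams (each contributes count−1 duplicates):
  would some: 3
  would tree: 3
  some hour: 2
  some some: 2
  some tree: 2
  tree hour: 2
  tree would: 2
9 duplicate windows → 35 − 9 = 26 distinct.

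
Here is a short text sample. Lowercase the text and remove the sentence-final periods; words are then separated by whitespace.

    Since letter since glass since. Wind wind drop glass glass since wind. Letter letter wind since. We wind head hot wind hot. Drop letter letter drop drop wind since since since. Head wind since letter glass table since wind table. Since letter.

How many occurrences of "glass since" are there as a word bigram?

Scanning the 41 overlapping bigram windows for "glass since":
  position 4–5: glass since
  position 10–11: glass since

2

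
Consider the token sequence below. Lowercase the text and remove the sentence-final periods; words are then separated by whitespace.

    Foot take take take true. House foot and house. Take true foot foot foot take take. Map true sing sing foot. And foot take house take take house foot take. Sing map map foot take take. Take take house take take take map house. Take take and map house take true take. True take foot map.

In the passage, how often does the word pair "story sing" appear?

Scanning the 55 overlapping bigram windows for "story sing":
  (none found)

0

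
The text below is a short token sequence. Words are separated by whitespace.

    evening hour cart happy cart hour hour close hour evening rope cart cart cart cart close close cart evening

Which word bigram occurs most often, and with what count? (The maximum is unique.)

Bigram frequencies (highest first):
  cart cart: 3
  evening hour: 1
  hour cart: 1
  cart happy: 1
  happy cart: 1
  cart hour: 1
  … (10 more, each ≤ 1)

"cart cart", 3 times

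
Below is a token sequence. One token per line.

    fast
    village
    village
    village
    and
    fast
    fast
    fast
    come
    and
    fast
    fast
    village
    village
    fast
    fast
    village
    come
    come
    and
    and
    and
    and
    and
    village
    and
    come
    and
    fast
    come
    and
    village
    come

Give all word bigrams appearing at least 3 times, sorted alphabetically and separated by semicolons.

and and; and fast; come and; fast fast; fast village; village village

Bigram counts meeting the condition (at least 3 times):
  and and: 4
  and fast: 3
  come and: 4
  fast fast: 4
  fast village: 3
  village village: 3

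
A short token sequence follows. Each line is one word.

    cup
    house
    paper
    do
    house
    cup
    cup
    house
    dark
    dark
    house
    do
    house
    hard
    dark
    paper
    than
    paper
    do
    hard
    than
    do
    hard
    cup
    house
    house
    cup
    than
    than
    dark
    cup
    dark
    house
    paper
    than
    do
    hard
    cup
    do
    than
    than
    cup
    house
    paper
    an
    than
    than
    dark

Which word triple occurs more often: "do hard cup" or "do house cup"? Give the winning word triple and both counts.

"do hard cup" (2 vs 1)

"do hard cup": 2 occurrences
"do house cup": 1 occurrence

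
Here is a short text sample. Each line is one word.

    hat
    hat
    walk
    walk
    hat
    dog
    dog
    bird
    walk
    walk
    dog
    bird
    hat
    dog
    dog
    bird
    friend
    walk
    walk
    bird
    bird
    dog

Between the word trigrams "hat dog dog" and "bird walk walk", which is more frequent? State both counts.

"hat dog dog": 2 occurrences
"bird walk walk": 1 occurrence

"hat dog dog" (2 vs 1)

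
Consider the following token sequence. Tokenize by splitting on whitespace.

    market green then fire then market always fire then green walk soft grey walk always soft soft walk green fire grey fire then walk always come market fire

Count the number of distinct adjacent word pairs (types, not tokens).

28 tokens → 27 bigram windows in total.
Repeated bigrams (each contributes count−1 duplicates):
  fire then: 3
  walk always: 2
3 duplicate windows → 27 − 3 = 24 distinct.

24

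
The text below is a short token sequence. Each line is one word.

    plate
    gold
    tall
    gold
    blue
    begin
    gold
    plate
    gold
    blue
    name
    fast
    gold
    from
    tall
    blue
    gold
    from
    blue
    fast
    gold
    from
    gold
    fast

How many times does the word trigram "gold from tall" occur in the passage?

Scanning the 22 overlapping trigram windows for "gold from tall":
  position 13–15: gold from tall

1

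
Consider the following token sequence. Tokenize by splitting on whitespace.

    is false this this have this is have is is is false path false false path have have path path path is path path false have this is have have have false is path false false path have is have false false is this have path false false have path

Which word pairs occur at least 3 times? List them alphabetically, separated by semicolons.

false false; false path; have have; have path; is have; path false; path path

Bigram counts meeting the condition (at least 3 times):
  false false: 4
  false path: 3
  have have: 3
  have path: 3
  is have: 3
  path false: 4
  path path: 3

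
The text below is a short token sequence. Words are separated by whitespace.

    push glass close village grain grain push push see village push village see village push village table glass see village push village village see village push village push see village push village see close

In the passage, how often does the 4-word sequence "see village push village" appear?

Scanning the 31 overlapping 4-gram windows for "see village push village":
  position 9–12: see village push village
  position 13–16: see village push village
  position 19–22: see village push village
  position 24–27: see village push village
  position 29–32: see village push village

5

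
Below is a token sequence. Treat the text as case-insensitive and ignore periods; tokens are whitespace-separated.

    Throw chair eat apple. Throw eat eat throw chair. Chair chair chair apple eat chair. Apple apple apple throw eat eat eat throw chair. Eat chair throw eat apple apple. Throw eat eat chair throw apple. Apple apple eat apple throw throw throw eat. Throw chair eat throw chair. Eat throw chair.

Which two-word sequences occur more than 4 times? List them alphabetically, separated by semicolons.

apple apple; eat throw; throw chair; throw eat

Bigram counts meeting the condition (more than 4 times):
  apple apple: 5
  eat throw: 5
  throw chair: 6
  throw eat: 5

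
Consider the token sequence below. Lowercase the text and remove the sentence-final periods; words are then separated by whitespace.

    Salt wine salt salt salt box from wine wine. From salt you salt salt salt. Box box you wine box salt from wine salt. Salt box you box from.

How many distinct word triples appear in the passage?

29 tokens → 27 trigram windows in total.
Repeated trigrams (each contributes count−1 duplicates):
  salt salt box: 3
  salt salt salt: 2
  wine salt salt: 2
4 duplicate windows → 27 − 4 = 23 distinct.

23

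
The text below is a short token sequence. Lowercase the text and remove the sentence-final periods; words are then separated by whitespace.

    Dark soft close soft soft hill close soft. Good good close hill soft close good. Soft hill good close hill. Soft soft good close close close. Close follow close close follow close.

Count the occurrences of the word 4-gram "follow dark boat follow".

Scanning the 29 overlapping 4-gram windows for "follow dark boat follow":
  (none found)

0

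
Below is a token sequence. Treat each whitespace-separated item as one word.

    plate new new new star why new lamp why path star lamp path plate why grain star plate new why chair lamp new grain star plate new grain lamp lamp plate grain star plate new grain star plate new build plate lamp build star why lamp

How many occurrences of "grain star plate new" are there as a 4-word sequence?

4

Scanning the 43 overlapping 4-gram windows for "grain star plate new":
  position 16–19: grain star plate new
  position 24–27: grain star plate new
  position 32–35: grain star plate new
  position 36–39: grain star plate new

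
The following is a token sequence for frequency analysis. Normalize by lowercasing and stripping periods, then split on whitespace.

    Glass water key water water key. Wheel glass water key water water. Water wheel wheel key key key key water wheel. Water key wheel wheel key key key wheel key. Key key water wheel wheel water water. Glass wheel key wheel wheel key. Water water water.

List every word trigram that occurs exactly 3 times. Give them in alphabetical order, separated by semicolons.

key water water; wheel key key; wheel wheel key

Trigram counts meeting the condition (exactly 3 times):
  key water water: 3
  wheel key key: 3
  wheel wheel key: 3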